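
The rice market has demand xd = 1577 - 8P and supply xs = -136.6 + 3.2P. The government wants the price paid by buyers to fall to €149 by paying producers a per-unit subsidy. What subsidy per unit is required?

At a buyer price of 149, quantity demanded is 1577 − 8·149 = 385.
Sellers supply 385 only when they receive Ps with -136.6 + 3.2·Ps = 385, i.e. Ps = 163.
s = Ps − Pb = 163 − 149 = 14.

Required subsidy s = €14 per unit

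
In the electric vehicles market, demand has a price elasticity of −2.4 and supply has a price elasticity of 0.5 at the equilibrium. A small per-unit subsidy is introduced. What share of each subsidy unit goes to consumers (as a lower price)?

Consumer share = 5/29

For a small subsidy around the equilibrium, the benefit split depends on the relative slopes, which at a point are proportional to the elasticities.
Buyer share = εs/(εs + |εd|) = 0.5/(0.5 + 2.4) = 5/29; seller share = |εd|/(εs + |εd|) = 24/29.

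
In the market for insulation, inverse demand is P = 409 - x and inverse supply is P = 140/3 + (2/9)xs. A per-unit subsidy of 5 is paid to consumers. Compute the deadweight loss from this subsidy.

Deadweight loss = 225/22

Pre-subsidy: 409 - x = 140/3 + (2/9)x gives x* = 3261/11 and P* = 1238/11.
With the rebate, buyers effectively pay Pb = Ps − 5, where Ps is the price sellers receive.
On the curves, Pb = 409 - x and Ps = 140/3 + (2/9)x; the wedge Ps − Pb = 5 gives 140/3 + (2/9)x − (409 - x) = 5, so x' = 3306/11.
Then Pb = 409 − 1·(3306/11) = 1193/11 and Ps = 140/3 + (2/9)·(3306/11) = 1248/11.
The subsidy expands output by 3306/11 − 3261/11 = 45/11 past the efficient level; on those units the gap between marginal cost and willingness to pay runs from 0 up to 5.
DWL = ½ × 5 × 45/11 = 225/22.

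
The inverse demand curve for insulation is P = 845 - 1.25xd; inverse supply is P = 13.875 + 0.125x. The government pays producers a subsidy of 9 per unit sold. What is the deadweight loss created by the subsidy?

Deadweight loss = 324/11

Pre-subsidy: 845 - 1.25x = 13.875 + 0.125x gives x* = 6649/11 and P* = 3935/44.
With the subsidy, sellers receive Ps = Pb + 9 for each unit, where Pb is the price buyers pay.
On the curves, Pb = 845 - 1.25x and Ps = 13.875 + 0.125x; the wedge Ps − Pb = 9 gives 13.875 + 0.125x − (845 - 1.25x) = 9, so x' = 611.
Then Pb = 845 − 1.25·611 = 81.25 and Ps = 13.875 + 0.125·611 = 90.25.
The subsidy expands output by 611 − 6649/11 = 72/11 past the efficient level; on those units the gap between marginal cost and willingness to pay runs from 0 up to 9.
DWL = ½ × 9 × 72/11 = 324/11.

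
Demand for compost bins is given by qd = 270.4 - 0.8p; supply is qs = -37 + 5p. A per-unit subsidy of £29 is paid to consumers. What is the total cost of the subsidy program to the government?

Government cost = £7192

Pre-subsidy: 270.4 - 0.8p = -37 + 5p gives p* = 53, q* = 228.
With the rebate, buyers effectively pay pb = ps − 29, where ps is the price sellers receive.
Demand in terms of ps becomes qd = 270.4 − 0.8(ps − 29) = 293.6 - 0.8ps. Setting this equal to supply: 293.6 - 0.8ps = -37 + 5ps, so ps = 57.
Buyers pay pb = 57 − 29 = 28; q' = -37 + 5·57 = 248.
Government outlay = subsidy × quantity = 29 × 248 = 7192.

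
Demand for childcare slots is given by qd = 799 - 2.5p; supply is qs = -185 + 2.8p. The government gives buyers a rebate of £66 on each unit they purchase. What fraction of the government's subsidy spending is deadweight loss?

DWL / government spending = 2310/22367

Pre-subsidy: 799 - 2.5p = -185 + 2.8p gives p* = 9840/53, q* = 17747/53.
With the rebate, buyers effectively pay pb = ps − 66, where ps is the price sellers receive.
Demand in terms of ps becomes qd = 799 − 2.5(ps − 66) = 964 - 2.5ps. Setting this equal to supply: 964 - 2.5ps = -185 + 2.8ps, so ps = 11490/53.
Buyers pay pb = 11490/53 − 66 = 7992/53; q' = -185 + 2.8·(11490/53) = 22367/53.
ΔCS = ½(17747/53 + 22367/53)(9840/53 − 7992/53) = 37065336/2809; ΔPS = ½(17747/53 + 22367/53)(11490/53 − 9840/53) = 33094050/2809.
Government spending = 66 × 22367/53 = 1476222/53.
DWL = ½ × 66 × (22367/53 − 17747/53) = 152460/53; fraction = (152460/53) / (1476222/53) = 2310/22367.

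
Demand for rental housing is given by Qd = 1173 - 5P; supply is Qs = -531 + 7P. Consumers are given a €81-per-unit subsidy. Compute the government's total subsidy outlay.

Pre-subsidy: 1173 - 5P = -531 + 7P gives P* = 142, Q* = 463.
With the rebate, buyers effectively pay Pb = Ps − 81, where Ps is the price sellers receive.
Demand in terms of Ps becomes Qd = 1173 − 5(Ps − 81) = 1578 - 5Ps. Setting this equal to supply: 1578 - 5Ps = -531 + 7Ps, so Ps = 175.75.
Buyers pay Pb = 175.75 − 81 = 94.75; Q' = -531 + 7·175.75 = 699.25.
Government outlay = subsidy × quantity = 81 × 699.25 = 56639.25.

Government cost = €56639.25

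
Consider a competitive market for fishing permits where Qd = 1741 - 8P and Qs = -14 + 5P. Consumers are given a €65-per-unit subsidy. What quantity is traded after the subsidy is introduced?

Pre-subsidy: 1741 - 8P = -14 + 5P gives P* = 135, Q* = 661.
With the rebate, buyers effectively pay Pb = Ps − 65, where Ps is the price sellers receive.
Demand in terms of Ps becomes Qd = 1741 − 8(Ps − 65) = 2261 - 8Ps. Setting this equal to supply: 2261 - 8Ps = -14 + 5Ps, so Ps = 175.
Buyers pay Pb = 175 − 65 = 110; Q' = -14 + 5·175 = 861.

Q' = 861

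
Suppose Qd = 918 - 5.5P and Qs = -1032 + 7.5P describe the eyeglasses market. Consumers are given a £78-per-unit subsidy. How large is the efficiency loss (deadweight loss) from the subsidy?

Deadweight loss = £9652.5

Pre-subsidy: 918 - 5.5P = -1032 + 7.5P gives P* = 150, Q* = 93.
With the rebate, buyers effectively pay Pb = Ps − 78, where Ps is the price sellers receive.
Demand in terms of Ps becomes Qd = 918 − 5.5(Ps − 78) = 1347 - 5.5Ps. Setting this equal to supply: 1347 - 5.5Ps = -1032 + 7.5Ps, so Ps = 183.
Buyers pay Pb = 183 − 78 = 105; Q' = -1032 + 7.5·183 = 340.5.
The subsidy expands output by 340.5 − 93 = 247.5 past the efficient level; on those units the gap between marginal cost and willingness to pay runs from 0 up to 78.
DWL = ½ × 78 × 247.5 = 9652.5.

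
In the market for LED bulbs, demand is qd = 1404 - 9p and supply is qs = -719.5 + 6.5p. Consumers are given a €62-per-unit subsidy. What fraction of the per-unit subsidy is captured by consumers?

Consumer share = 13/31

Pre-subsidy: 1404 - 9p = -719.5 + 6.5p gives p* = 137, q* = 171.
With the rebate, buyers effectively pay pb = ps − 62, where ps is the price sellers receive.
Demand in terms of ps becomes qd = 1404 − 9(ps − 62) = 1962 - 9ps. Setting this equal to supply: 1962 - 9ps = -719.5 + 6.5ps, so ps = 173.
Buyers pay pb = 173 − 62 = 111; q' = -719.5 + 6.5·173 = 405.
Buyers' price falls by p* − pb = 137 − 111 = 26; sellers' price rises by ps − p* = 173 − 137 = 36.
So consumers capture 26/62 = 13/31 of each unit of subsidy.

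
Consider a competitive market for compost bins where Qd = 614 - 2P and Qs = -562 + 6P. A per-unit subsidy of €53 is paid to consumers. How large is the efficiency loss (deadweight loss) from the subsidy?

Deadweight loss = €2106.75

Pre-subsidy: 614 - 2P = -562 + 6P gives P* = 147, Q* = 320.
With the rebate, buyers effectively pay Pb = Ps − 53, where Ps is the price sellers receive.
Demand in terms of Ps becomes Qd = 614 − 2(Ps − 53) = 720 - 2Ps. Setting this equal to supply: 720 - 2Ps = -562 + 6Ps, so Ps = 160.25.
Buyers pay Pb = 160.25 − 53 = 107.25; Q' = -562 + 6·160.25 = 399.5.
The subsidy expands output by 399.5 − 320 = 79.5 past the efficient level; on those units the gap between marginal cost and willingness to pay runs from 0 up to 53.
DWL = ½ × 53 × 79.5 = 2106.75.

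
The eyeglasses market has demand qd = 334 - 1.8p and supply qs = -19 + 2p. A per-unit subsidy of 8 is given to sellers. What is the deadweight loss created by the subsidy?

Deadweight loss = 576/19

Pre-subsidy: 334 - 1.8p = -19 + 2p gives p* = 1765/19, q* = 3169/19.
With the subsidy, sellers receive ps = pb + 8 for each unit, where pb is the price buyers pay.
Supply in terms of pb becomes qs = -19 + 2(pb + 8) = -3 + 2pb. Setting this equal to demand: 334 - 1.8pb = -3 + 2pb, so pb = 1685/19.
Sellers receive ps = 1685/19 + 8 = 1837/19; q' = 334 − 1.8·(1685/19) = 3313/19.
The subsidy expands output by 3313/19 − 3169/19 = 144/19 past the efficient level; on those units the gap between marginal cost and willingness to pay runs from 0 up to 8.
DWL = ½ × 8 × 144/19 = 576/19.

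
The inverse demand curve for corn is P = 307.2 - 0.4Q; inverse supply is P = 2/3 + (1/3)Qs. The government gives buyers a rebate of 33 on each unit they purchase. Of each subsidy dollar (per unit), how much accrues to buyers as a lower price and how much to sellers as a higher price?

Buyers gain 18 per unit; sellers gain 15 per unit

Pre-subsidy: 307.2 - 0.4Q = 2/3 + (1/3)Q gives Q* = 418 and P* = 140.
With the rebate, buyers effectively pay Pb = Ps − 33, where Ps is the price sellers receive.
On the curves, Pb = 307.2 - 0.4Q and Ps = 2/3 + (1/3)Q; the wedge Ps − Pb = 33 gives 2/3 + (1/3)Q − (307.2 - 0.4Q) = 33, so Q' = 463.
Then Pb = 307.2 − 0.4·463 = 122 and Ps = 2/3 + (1/3)·463 = 155.
Buyers' price falls by P* − Pb = 140 − 122 = 18; sellers' price rises by Ps − P* = 155 − 140 = 15.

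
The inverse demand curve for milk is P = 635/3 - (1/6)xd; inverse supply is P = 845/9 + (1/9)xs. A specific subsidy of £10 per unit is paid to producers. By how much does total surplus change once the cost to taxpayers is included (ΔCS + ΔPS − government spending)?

Net change in total surplus = -£180

Pre-subsidy: 635/3 - (1/6)x = 845/9 + (1/9)x gives x* = 424 and P* = 141.
With the subsidy, sellers receive Ps = Pb + 10 for each unit, where Pb is the price buyers pay.
On the curves, Pb = 635/3 - (1/6)x and Ps = 845/9 + (1/9)x; the wedge Ps − Pb = 10 gives 845/9 + (1/9)x − (635/3 - (1/6)x) = 10, so x' = 460.
Then Pb = 635/3 − (1/6)·460 = 135 and Ps = 845/9 + (1/9)·460 = 145.
ΔCS = ½(424 + 460)(141 − 135) = 2652; ΔPS = ½(424 + 460)(145 − 141) = 1768.
Government spending = 10 × 460 = 4600.
Net change = 2652 + 1768 − 4600 = -180. The loss equals the DWL triangle ½·10·36.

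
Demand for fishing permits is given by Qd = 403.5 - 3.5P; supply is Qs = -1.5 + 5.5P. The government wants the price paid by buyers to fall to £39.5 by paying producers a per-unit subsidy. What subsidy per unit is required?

Required subsidy s = £9 per unit

At a buyer price of 39.5, quantity demanded is 403.5 − 3.5·39.5 = 265.25.
Sellers supply 265.25 only when they receive Ps with -1.5 + 5.5·Ps = 265.25, i.e. Ps = 48.5.
s = Ps − Pb = 48.5 − 39.5 = 9.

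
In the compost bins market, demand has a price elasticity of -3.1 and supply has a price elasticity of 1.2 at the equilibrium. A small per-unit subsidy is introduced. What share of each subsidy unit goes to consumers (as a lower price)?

Consumer share = 12/43

For a small subsidy around the equilibrium, the benefit split depends on the relative slopes, which at a point are proportional to the elasticities.
Buyer share = εs/(εs + |εd|) = 1.2/(1.2 + 3.1) = 12/43; seller share = |εd|/(εs + |εd|) = 31/43.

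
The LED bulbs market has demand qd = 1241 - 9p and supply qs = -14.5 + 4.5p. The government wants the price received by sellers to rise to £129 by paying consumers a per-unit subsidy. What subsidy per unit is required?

Required subsidy s = £54 per unit

At a seller price of 129, quantity supplied is -14.5 + 4.5·129 = 566.
Buyers absorb 566 only when they pay pb with 1241 − 9·pb = 566, i.e. pb = 75.
s = ps − pb = 129 − 75 = 54.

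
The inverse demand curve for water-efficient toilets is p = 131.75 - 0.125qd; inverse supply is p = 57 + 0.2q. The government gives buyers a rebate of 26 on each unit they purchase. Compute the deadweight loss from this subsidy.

Pre-subsidy: 131.75 - 0.125q = 57 + 0.2q gives q* = 230 and p* = 103.
With the rebate, buyers effectively pay pb = ps − 26, where ps is the price sellers receive.
On the curves, pb = 131.75 - 0.125q and ps = 57 + 0.2q; the wedge ps − pb = 26 gives 57 + 0.2q − (131.75 - 0.125q) = 26, so q' = 310.
Then pb = 131.75 − 0.125·310 = 93 and ps = 57 + 0.2·310 = 119.
The subsidy expands output by 310 − 230 = 80 past the efficient level; on those units the gap between marginal cost and willingness to pay runs from 0 up to 26.
DWL = ½ × 26 × 80 = 1040.

Deadweight loss = 1040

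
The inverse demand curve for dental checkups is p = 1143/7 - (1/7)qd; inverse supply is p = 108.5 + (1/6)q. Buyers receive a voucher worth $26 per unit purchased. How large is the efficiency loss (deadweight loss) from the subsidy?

Pre-subsidy: 1143/7 - (1/7)q = 108.5 + (1/6)q gives q* = 177 and p* = 138.
With the rebate, buyers effectively pay pb = ps − 26, where ps is the price sellers receive.
On the curves, pb = 1143/7 - (1/7)q and ps = 108.5 + (1/6)q; the wedge ps − pb = 26 gives 108.5 + (1/6)q − (1143/7 - (1/7)q) = 26, so q' = 261.
Then pb = 1143/7 − (1/7)·261 = 126 and ps = 108.5 + (1/6)·261 = 152.
The subsidy expands output by 261 − 177 = 84 past the efficient level; on those units the gap between marginal cost and willingness to pay runs from 0 up to 26.
DWL = ½ × 26 × 84 = 1092.

Deadweight loss = $1092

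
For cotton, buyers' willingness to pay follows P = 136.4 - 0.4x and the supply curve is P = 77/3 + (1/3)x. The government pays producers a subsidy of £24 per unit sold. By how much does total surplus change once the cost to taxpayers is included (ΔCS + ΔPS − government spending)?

Net change in total surplus = -4320/11

Pre-subsidy: 136.4 - 0.4x = 77/3 + (1/3)x gives x* = 151 and P* = 76.
With the subsidy, sellers receive Ps = Pb + 24 for each unit, where Pb is the price buyers pay.
On the curves, Pb = 136.4 - 0.4x and Ps = 77/3 + (1/3)x; the wedge Ps − Pb = 24 gives 77/3 + (1/3)x − (136.4 - 0.4x) = 24, so x' = 2021/11.
Then Pb = 136.4 − 0.4·(2021/11) = 692/11 and Ps = 77/3 + (1/3)·(2021/11) = 956/11.
ΔCS = ½(151 + 2021/11)(76 − 692/11) = 265104/121; ΔPS = ½(151 + 2021/11)(956/11 − 76) = 220920/121.
Government spending = 24 × 2021/11 = 48504/11.
Net change = 265104/121 + 220920/121 − 48504/11 = -4320/11. The loss equals the DWL triangle ½·24·360/11.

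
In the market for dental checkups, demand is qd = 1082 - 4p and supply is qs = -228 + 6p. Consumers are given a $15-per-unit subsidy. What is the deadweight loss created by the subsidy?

Pre-subsidy: 1082 - 4p = -228 + 6p gives p* = 131, q* = 558.
With the rebate, buyers effectively pay pb = ps − 15, where ps is the price sellers receive.
Demand in terms of ps becomes qd = 1082 − 4(ps − 15) = 1142 - 4ps. Setting this equal to supply: 1142 - 4ps = -228 + 6ps, so ps = 137.
Buyers pay pb = 137 − 15 = 122; q' = -228 + 6·137 = 594.
The subsidy expands output by 594 − 558 = 36 past the efficient level; on those units the gap between marginal cost and willingness to pay runs from 0 up to 15.
DWL = ½ × 15 × 36 = 270.

Deadweight loss = $270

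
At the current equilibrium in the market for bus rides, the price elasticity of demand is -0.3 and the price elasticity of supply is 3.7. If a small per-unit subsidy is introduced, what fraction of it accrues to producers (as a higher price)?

For a small subsidy around the equilibrium, the benefit split depends on the relative slopes, which at a point are proportional to the elasticities.
Buyer share = εs/(εs + |εd|) = 3.7/(3.7 + 0.3) = 0.925; seller share = |εd|/(εs + |εd|) = 0.075.
So producers capture 0.075 of the subsidy.

Producer share = 0.075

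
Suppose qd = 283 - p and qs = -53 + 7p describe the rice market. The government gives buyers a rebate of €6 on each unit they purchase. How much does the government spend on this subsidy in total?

Government cost = €1477.5

Pre-subsidy: 283 - p = -53 + 7p gives p* = 42, q* = 241.
With the rebate, buyers effectively pay pb = ps − 6, where ps is the price sellers receive.
Demand in terms of ps becomes qd = 283 − 1(ps − 6) = 289 - ps. Setting this equal to supply: 289 - ps = -53 + 7ps, so ps = 42.75.
Buyers pay pb = 42.75 − 6 = 36.75; q' = -53 + 7·42.75 = 246.25.
Government outlay = subsidy × quantity = 6 × 246.25 = 1477.5.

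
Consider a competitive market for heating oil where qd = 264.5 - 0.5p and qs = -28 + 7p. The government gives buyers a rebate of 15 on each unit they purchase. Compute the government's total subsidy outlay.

Government cost = 3780

Pre-subsidy: 264.5 - 0.5p = -28 + 7p gives p* = 39, q* = 245.
With the rebate, buyers effectively pay pb = ps − 15, where ps is the price sellers receive.
Demand in terms of ps becomes qd = 264.5 − 0.5(ps − 15) = 272 - 0.5ps. Setting this equal to supply: 272 - 0.5ps = -28 + 7ps, so ps = 40.
Buyers pay pb = 40 − 15 = 25; q' = -28 + 7·40 = 252.
Government outlay = subsidy × quantity = 15 × 252 = 3780.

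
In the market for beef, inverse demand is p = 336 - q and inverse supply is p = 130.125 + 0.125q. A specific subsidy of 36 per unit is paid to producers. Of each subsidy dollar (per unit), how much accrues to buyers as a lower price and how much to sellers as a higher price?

Pre-subsidy: 336 - q = 130.125 + 0.125q gives q* = 183 and p* = 153.
With the subsidy, sellers receive ps = pb + 36 for each unit, where pb is the price buyers pay.
On the curves, pb = 336 - q and ps = 130.125 + 0.125q; the wedge ps − pb = 36 gives 130.125 + 0.125q − (336 - q) = 36, so q' = 215.
Then pb = 336 − 1·215 = 121 and ps = 130.125 + 0.125·215 = 157.
Buyers' price falls by p* − pb = 153 − 121 = 32; sellers' price rises by ps − p* = 157 − 153 = 4.

Buyers gain 32 per unit; sellers gain 4 per unit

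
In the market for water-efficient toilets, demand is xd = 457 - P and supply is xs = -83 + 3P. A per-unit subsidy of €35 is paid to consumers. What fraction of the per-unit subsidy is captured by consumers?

Consumer share = 0.75

Pre-subsidy: 457 - P = -83 + 3P gives P* = 135, x* = 322.
With the rebate, buyers effectively pay Pb = Ps − 35, where Ps is the price sellers receive.
Demand in terms of Ps becomes xd = 457 − 1(Ps − 35) = 492 - Ps. Setting this equal to supply: 492 - Ps = -83 + 3Ps, so Ps = 143.75.
Buyers pay Pb = 143.75 − 35 = 108.75; x' = -83 + 3·143.75 = 348.25.
Buyers' price falls by P* − Pb = 135 − 108.75 = 26.25; sellers' price rises by Ps − P* = 143.75 − 135 = 8.75.
So consumers capture 26.25/35 = 0.75 of each unit of subsidy.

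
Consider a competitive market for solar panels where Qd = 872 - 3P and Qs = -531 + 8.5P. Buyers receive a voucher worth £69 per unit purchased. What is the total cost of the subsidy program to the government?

Government cost = £45471

Pre-subsidy: 872 - 3P = -531 + 8.5P gives P* = 122, Q* = 506.
With the rebate, buyers effectively pay Pb = Ps − 69, where Ps is the price sellers receive.
Demand in terms of Ps becomes Qd = 872 − 3(Ps − 69) = 1079 - 3Ps. Setting this equal to supply: 1079 - 3Ps = -531 + 8.5Ps, so Ps = 140.
Buyers pay Pb = 140 − 69 = 71; Q' = -531 + 8.5·140 = 659.
Government outlay = subsidy × quantity = 69 × 659 = 45471.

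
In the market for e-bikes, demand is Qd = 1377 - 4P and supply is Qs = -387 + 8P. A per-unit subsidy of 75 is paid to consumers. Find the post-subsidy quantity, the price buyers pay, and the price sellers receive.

Q' = 989; buyers pay 97; sellers receive 172

Pre-subsidy: 1377 - 4P = -387 + 8P gives P* = 147, Q* = 789.
With the rebate, buyers effectively pay Pb = Ps − 75, where Ps is the price sellers receive.
Demand in terms of Ps becomes Qd = 1377 − 4(Ps − 75) = 1677 - 4Ps. Setting this equal to supply: 1677 - 4Ps = -387 + 8Ps, so Ps = 172.
Buyers pay Pb = 172 − 75 = 97; Q' = -387 + 8·172 = 989.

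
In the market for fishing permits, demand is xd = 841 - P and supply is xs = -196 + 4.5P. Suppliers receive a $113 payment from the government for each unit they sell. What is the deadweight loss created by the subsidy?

Pre-subsidy: 841 - P = -196 + 4.5P gives P* = 2074/11, x* = 7177/11.
With the subsidy, sellers receive Ps = Pb + 113 for each unit, where Pb is the price buyers pay.
Supply in terms of Pb becomes xs = -196 + 4.5(Pb + 113) = 312.5 + 4.5Pb. Setting this equal to demand: 841 - Pb = 312.5 + 4.5Pb, so Pb = 1057/11.
Sellers receive Ps = 1057/11 + 113 = 2300/11; x' = 841 − 1·(1057/11) = 8194/11.
The subsidy expands output by 8194/11 − 7177/11 = 1017/11 past the efficient level; on those units the gap between marginal cost and willingness to pay runs from 0 up to 113.
DWL = ½ × 113 × 1017/11 = 114921/22.

Deadweight loss = 114921/22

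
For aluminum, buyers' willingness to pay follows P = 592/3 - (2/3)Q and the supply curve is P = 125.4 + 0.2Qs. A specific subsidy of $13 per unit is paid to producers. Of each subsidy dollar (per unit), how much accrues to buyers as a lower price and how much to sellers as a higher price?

Pre-subsidy: 592/3 - (2/3)Q = 125.4 + 0.2Q gives Q* = 83 and P* = 142.
With the subsidy, sellers receive Ps = Pb + 13 for each unit, where Pb is the price buyers pay.
On the curves, Pb = 592/3 - (2/3)Q and Ps = 125.4 + 0.2Q; the wedge Ps − Pb = 13 gives 125.4 + 0.2Q − (592/3 - (2/3)Q) = 13, so Q' = 98.
Then Pb = 592/3 − (2/3)·98 = 132 and Ps = 125.4 + 0.2·98 = 145.
Buyers' price falls by P* − Pb = 142 − 132 = 10; sellers' price rises by Ps − P* = 145 − 142 = 3.

Buyers gain $10 per unit; sellers gain $3 per unit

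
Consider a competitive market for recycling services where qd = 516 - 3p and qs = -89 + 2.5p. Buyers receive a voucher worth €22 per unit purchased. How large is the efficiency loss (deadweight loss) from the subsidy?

Pre-subsidy: 516 - 3p = -89 + 2.5p gives p* = 110, q* = 186.
With the rebate, buyers effectively pay pb = ps − 22, where ps is the price sellers receive.
Demand in terms of ps becomes qd = 516 − 3(ps − 22) = 582 - 3ps. Setting this equal to supply: 582 - 3ps = -89 + 2.5ps, so ps = 122.
Buyers pay pb = 122 − 22 = 100; q' = -89 + 2.5·122 = 216.
The subsidy expands output by 216 − 186 = 30 past the efficient level; on those units the gap between marginal cost and willingness to pay runs from 0 up to 22.
DWL = ½ × 22 × 30 = 330.

Deadweight loss = €330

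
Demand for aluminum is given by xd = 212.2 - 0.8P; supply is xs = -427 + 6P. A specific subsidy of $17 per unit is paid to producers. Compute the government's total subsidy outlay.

Government cost = $2533

Pre-subsidy: 212.2 - 0.8P = -427 + 6P gives P* = 94, x* = 137.
With the subsidy, sellers receive Ps = Pb + 17 for each unit, where Pb is the price buyers pay.
Supply in terms of Pb becomes xs = -427 + 6(Pb + 17) = -325 + 6Pb. Setting this equal to demand: 212.2 - 0.8Pb = -325 + 6Pb, so Pb = 79.
Sellers receive Ps = 79 + 17 = 96; x' = 212.2 − 0.8·79 = 149.
Government outlay = subsidy × quantity = 17 × 149 = 2533.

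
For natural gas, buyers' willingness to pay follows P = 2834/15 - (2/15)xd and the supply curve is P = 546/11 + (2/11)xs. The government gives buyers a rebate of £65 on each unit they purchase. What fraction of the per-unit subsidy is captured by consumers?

Consumer share = 11/26

Pre-subsidy: 2834/15 - (2/15)x = 546/11 + (2/11)x gives x* = 442 and P* = 130.
With the rebate, buyers effectively pay Pb = Ps − 65, where Ps is the price sellers receive.
On the curves, Pb = 2834/15 - (2/15)x and Ps = 546/11 + (2/11)x; the wedge Ps − Pb = 65 gives 546/11 + (2/11)x − (2834/15 - (2/15)x) = 65, so x' = 648.25.
Then Pb = 2834/15 − (2/15)·648.25 = 102.5 and Ps = 546/11 + (2/11)·648.25 = 167.5.
Buyers' price falls by P* − Pb = 130 − 102.5 = 27.5; sellers' price rises by Ps − P* = 167.5 − 130 = 37.5.
So consumers capture 27.5/65 = 11/26 of each unit of subsidy.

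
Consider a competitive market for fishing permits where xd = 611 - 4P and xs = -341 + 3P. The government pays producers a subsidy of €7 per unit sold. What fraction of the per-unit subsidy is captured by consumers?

Pre-subsidy: 611 - 4P = -341 + 3P gives P* = 136, x* = 67.
With the subsidy, sellers receive Ps = Pb + 7 for each unit, where Pb is the price buyers pay.
Supply in terms of Pb becomes xs = -341 + 3(Pb + 7) = -320 + 3Pb. Setting this equal to demand: 611 - 4Pb = -320 + 3Pb, so Pb = 133.
Sellers receive Ps = 133 + 7 = 140; x' = 611 − 4·133 = 79.
Buyers' price falls by P* − Pb = 136 − 133 = 3; sellers' price rises by Ps − P* = 140 − 136 = 4.
So consumers capture 3/7 = 3/7 of each unit of subsidy.

Consumer share = 3/7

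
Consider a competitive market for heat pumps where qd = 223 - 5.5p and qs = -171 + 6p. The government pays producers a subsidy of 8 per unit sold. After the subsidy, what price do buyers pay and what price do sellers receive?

Pre-subsidy: 223 - 5.5p = -171 + 6p gives p* = 788/23, q* = 795/23.
With the subsidy, sellers receive ps = pb + 8 for each unit, where pb is the price buyers pay.
Supply in terms of pb becomes qs = -171 + 6(pb + 8) = -123 + 6pb. Setting this equal to demand: 223 - 5.5pb = -123 + 6pb, so pb = 692/23.
Sellers receive ps = 692/23 + 8 = 876/23; q' = 223 − 5.5·(692/23) = 1323/23.

Buyers pay 692/23; sellers receive 876/23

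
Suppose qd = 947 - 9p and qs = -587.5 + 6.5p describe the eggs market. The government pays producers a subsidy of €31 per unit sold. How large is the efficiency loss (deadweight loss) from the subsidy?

Deadweight loss = €1813.5

Pre-subsidy: 947 - 9p = -587.5 + 6.5p gives p* = 99, q* = 56.
With the subsidy, sellers receive ps = pb + 31 for each unit, where pb is the price buyers pay.
Supply in terms of pb becomes qs = -587.5 + 6.5(pb + 31) = -386 + 6.5pb. Setting this equal to demand: 947 - 9pb = -386 + 6.5pb, so pb = 86.
Sellers receive ps = 86 + 31 = 117; q' = 947 − 9·86 = 173.
The subsidy expands output by 173 − 56 = 117 past the efficient level; on those units the gap between marginal cost and willingness to pay runs from 0 up to 31.
DWL = ½ × 31 × 117 = 1813.5.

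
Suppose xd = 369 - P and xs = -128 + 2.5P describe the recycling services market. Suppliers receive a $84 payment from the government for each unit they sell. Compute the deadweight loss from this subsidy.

Deadweight loss = $2520

Pre-subsidy: 369 - P = -128 + 2.5P gives P* = 142, x* = 227.
With the subsidy, sellers receive Ps = Pb + 84 for each unit, where Pb is the price buyers pay.
Supply in terms of Pb becomes xs = -128 + 2.5(Pb + 84) = 82 + 2.5Pb. Setting this equal to demand: 369 - Pb = 82 + 2.5Pb, so Pb = 82.
Sellers receive Ps = 82 + 84 = 166; x' = 369 − 1·82 = 287.
The subsidy expands output by 287 − 227 = 60 past the efficient level; on those units the gap between marginal cost and willingness to pay runs from 0 up to 84.
DWL = ½ × 84 × 60 = 2520.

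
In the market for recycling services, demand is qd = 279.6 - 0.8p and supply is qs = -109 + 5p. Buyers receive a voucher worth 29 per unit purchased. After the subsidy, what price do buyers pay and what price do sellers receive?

Pre-subsidy: 279.6 - 0.8p = -109 + 5p gives p* = 67, q* = 226.
With the rebate, buyers effectively pay pb = ps − 29, where ps is the price sellers receive.
Demand in terms of ps becomes qd = 279.6 − 0.8(ps − 29) = 302.8 - 0.8ps. Setting this equal to supply: 302.8 - 0.8ps = -109 + 5ps, so ps = 71.
Buyers pay pb = 71 − 29 = 42; q' = -109 + 5·71 = 246.

Buyers pay 42; sellers receive 71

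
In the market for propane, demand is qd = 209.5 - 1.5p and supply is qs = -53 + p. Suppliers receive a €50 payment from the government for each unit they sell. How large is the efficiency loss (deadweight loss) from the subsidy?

Deadweight loss = €750

Pre-subsidy: 209.5 - 1.5p = -53 + p gives p* = 105, q* = 52.
With the subsidy, sellers receive ps = pb + 50 for each unit, where pb is the price buyers pay.
Supply in terms of pb becomes qs = -53 + 1(pb + 50) = -3 + pb. Setting this equal to demand: 209.5 - 1.5pb = -3 + pb, so pb = 85.
Sellers receive ps = 85 + 50 = 135; q' = 209.5 − 1.5·85 = 82.
The subsidy expands output by 82 − 52 = 30 past the efficient level; on those units the gap between marginal cost and willingness to pay runs from 0 up to 50.
DWL = ½ × 50 × 30 = 750.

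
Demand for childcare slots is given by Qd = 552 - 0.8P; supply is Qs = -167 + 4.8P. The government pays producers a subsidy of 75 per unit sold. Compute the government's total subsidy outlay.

Government cost = 262875/7

Pre-subsidy: 552 - 0.8P = -167 + 4.8P gives P* = 3595/28, Q* = 3145/7.
With the subsidy, sellers receive Ps = Pb + 75 for each unit, where Pb is the price buyers pay.
Supply in terms of Pb becomes Qs = -167 + 4.8(Pb + 75) = 193 + 4.8Pb. Setting this equal to demand: 552 - 0.8Pb = 193 + 4.8Pb, so Pb = 1795/28.
Sellers receive Ps = 1795/28 + 75 = 3895/28; Q' = 552 − 0.8·(1795/28) = 3505/7.
Government outlay = subsidy × quantity = 75 × 3505/7 = 262875/7.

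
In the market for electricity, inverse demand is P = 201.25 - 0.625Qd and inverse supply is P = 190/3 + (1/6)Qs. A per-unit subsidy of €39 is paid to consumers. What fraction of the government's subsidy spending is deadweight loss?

Pre-subsidy: 201.25 - 0.625Q = 190/3 + (1/6)Q gives Q* = 3310/19 and P* = 1755/19.
With the rebate, buyers effectively pay Pb = Ps − 39, where Ps is the price sellers receive.
On the curves, Pb = 201.25 - 0.625Q and Ps = 190/3 + (1/6)Q; the wedge Ps − Pb = 39 gives 190/3 + (1/6)Q − (201.25 - 0.625Q) = 39, so Q' = 4246/19.
Then Pb = 201.25 − 0.625·(4246/19) = 1170/19 and Ps = 190/3 + (1/6)·(4246/19) = 1911/19.
ΔCS = ½(3310/19 + 4246/19)(1755/19 − 1170/19) = 2210130/361; ΔPS = ½(3310/19 + 4246/19)(1911/19 − 1755/19) = 589368/361.
Government spending = 39 × 4246/19 = 165594/19.
DWL = ½ × 39 × (4246/19 − 3310/19) = 18252/19; fraction = (18252/19) / (165594/19) = 234/2123.

DWL / government spending = 234/2123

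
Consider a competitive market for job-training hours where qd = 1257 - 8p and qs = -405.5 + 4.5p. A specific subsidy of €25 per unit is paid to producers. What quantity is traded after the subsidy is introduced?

q' = 265

Pre-subsidy: 1257 - 8p = -405.5 + 4.5p gives p* = 133, q* = 193.
With the subsidy, sellers receive ps = pb + 25 for each unit, where pb is the price buyers pay.
Supply in terms of pb becomes qs = -405.5 + 4.5(pb + 25) = -293 + 4.5pb. Setting this equal to demand: 1257 - 8pb = -293 + 4.5pb, so pb = 124.
Sellers receive ps = 124 + 25 = 149; q' = 1257 − 8·124 = 265.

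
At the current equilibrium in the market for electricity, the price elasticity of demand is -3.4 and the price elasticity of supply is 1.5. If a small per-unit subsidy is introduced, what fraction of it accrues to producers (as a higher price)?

Producer share = 34/49

For a small subsidy around the equilibrium, the benefit split depends on the relative slopes, which at a point are proportional to the elasticities.
Buyer share = εs/(εs + |εd|) = 1.5/(1.5 + 3.4) = 15/49; seller share = |εd|/(εs + |εd|) = 34/49.
So producers capture 34/49 of the subsidy.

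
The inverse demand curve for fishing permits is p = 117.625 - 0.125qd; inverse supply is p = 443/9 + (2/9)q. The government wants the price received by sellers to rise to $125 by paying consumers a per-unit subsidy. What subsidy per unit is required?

At a seller price of 125, quantity supplied is -221.5 + 4.5·125 = 341.
Buyers absorb 341 only when they pay pb = 117.625 − 0.125·341 = 75.
s = ps − pb = 125 − 75 = 50.

Required subsidy s = $50 per unit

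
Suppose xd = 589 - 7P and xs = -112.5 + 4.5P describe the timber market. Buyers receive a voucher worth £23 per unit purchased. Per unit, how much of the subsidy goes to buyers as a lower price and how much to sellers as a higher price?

Pre-subsidy: 589 - 7P = -112.5 + 4.5P gives P* = 61, x* = 162.
With the rebate, buyers effectively pay Pb = Ps − 23, where Ps is the price sellers receive.
Demand in terms of Ps becomes xd = 589 − 7(Ps − 23) = 750 - 7Ps. Setting this equal to supply: 750 - 7Ps = -112.5 + 4.5Ps, so Ps = 75.
Buyers pay Pb = 75 − 23 = 52; x' = -112.5 + 4.5·75 = 225.
Buyers' price falls by P* − Pb = 61 − 52 = 9; sellers' price rises by Ps − P* = 75 − 61 = 14.

Buyers gain £9 per unit; sellers gain £14 per unit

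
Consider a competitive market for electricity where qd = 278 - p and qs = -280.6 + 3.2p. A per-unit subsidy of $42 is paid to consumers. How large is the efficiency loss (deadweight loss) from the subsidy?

Pre-subsidy: 278 - p = -280.6 + 3.2p gives p* = 133, q* = 145.
With the rebate, buyers effectively pay pb = ps − 42, where ps is the price sellers receive.
Demand in terms of ps becomes qd = 278 − 1(ps − 42) = 320 - ps. Setting this equal to supply: 320 - ps = -280.6 + 3.2ps, so ps = 143.
Buyers pay pb = 143 − 42 = 101; q' = -280.6 + 3.2·143 = 177.
The subsidy expands output by 177 − 145 = 32 past the efficient level; on those units the gap between marginal cost and willingness to pay runs from 0 up to 42.
DWL = ½ × 42 × 32 = 672.

Deadweight loss = $672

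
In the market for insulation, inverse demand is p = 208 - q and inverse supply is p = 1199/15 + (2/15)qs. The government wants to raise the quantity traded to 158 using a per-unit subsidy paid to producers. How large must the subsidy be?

Required subsidy s = 51 per unit

At q = 158, from the demand curve buyers pay pb = 208 − 1·158 = 50; from the supply curve sellers need ps = 1199/15 + (2/15)·158 = 101.
The subsidy must fill the gap: s = ps − pb = 101 − 50 = 51.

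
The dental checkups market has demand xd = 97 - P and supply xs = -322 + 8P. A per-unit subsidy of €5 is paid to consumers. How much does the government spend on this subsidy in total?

Government cost = 2470/9

Pre-subsidy: 97 - P = -322 + 8P gives P* = 419/9, x* = 454/9.
With the rebate, buyers effectively pay Pb = Ps − 5, where Ps is the price sellers receive.
Demand in terms of Ps becomes xd = 97 − 1(Ps − 5) = 102 - Ps. Setting this equal to supply: 102 - Ps = -322 + 8Ps, so Ps = 424/9.
Buyers pay Pb = 424/9 − 5 = 379/9; x' = -322 + 8·(424/9) = 494/9.
Government outlay = subsidy × quantity = 5 × 494/9 = 2470/9.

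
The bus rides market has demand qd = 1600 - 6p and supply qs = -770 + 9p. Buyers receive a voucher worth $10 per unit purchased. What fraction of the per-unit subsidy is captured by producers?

Pre-subsidy: 1600 - 6p = -770 + 9p gives p* = 158, q* = 652.
With the rebate, buyers effectively pay pb = ps − 10, where ps is the price sellers receive.
Demand in terms of ps becomes qd = 1600 − 6(ps − 10) = 1660 - 6ps. Setting this equal to supply: 1660 - 6ps = -770 + 9ps, so ps = 162.
Buyers pay pb = 162 − 10 = 152; q' = -770 + 9·162 = 688.
Buyers' price falls by p* − pb = 158 − 152 = 6; sellers' price rises by ps − p* = 162 − 158 = 4.
So producers capture 4/10 = 0.4 of each unit of subsidy.

Producer share = 0.4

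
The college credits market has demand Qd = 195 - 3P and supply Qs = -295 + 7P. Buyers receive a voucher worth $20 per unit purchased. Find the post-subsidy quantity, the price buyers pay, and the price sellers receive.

Q' = 90; buyers pay $35; sellers receive $55

Pre-subsidy: 195 - 3P = -295 + 7P gives P* = 49, Q* = 48.
With the rebate, buyers effectively pay Pb = Ps − 20, where Ps is the price sellers receive.
Demand in terms of Ps becomes Qd = 195 − 3(Ps − 20) = 255 - 3Ps. Setting this equal to supply: 255 - 3Ps = -295 + 7Ps, so Ps = 55.
Buyers pay Pb = 55 − 20 = 35; Q' = -295 + 7·55 = 90.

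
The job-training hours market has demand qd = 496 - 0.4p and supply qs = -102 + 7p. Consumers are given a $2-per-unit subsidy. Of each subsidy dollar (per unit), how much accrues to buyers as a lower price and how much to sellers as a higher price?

Pre-subsidy: 496 - 0.4p = -102 + 7p gives p* = 2990/37, q* = 17156/37.
With the rebate, buyers effectively pay pb = ps − 2, where ps is the price sellers receive.
Demand in terms of ps becomes qd = 496 − 0.4(ps − 2) = 496.8 - 0.4ps. Setting this equal to supply: 496.8 - 0.4ps = -102 + 7ps, so ps = 2994/37.
Buyers pay pb = 2994/37 − 2 = 2920/37; q' = -102 + 7·(2994/37) = 17184/37.
Buyers' price falls by p* − pb = 2990/37 − 2920/37 = 70/37; sellers' price rises by ps − p* = 2994/37 − 2990/37 = 4/37.

Buyers gain 70/37 per unit; sellers gain 4/37 per unit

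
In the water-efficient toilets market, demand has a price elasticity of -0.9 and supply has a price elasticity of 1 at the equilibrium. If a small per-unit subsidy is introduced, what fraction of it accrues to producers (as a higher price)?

Producer share = 9/19

For a small subsidy around the equilibrium, the benefit split depends on the relative slopes, which at a point are proportional to the elasticities.
Buyer share = εs/(εs + |εd|) = 1/(1 + 0.9) = 10/19; seller share = |εd|/(εs + |εd|) = 9/19.
So producers capture 9/19 of the subsidy.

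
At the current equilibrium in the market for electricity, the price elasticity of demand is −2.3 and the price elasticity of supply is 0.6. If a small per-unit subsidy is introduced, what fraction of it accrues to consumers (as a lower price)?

Consumer share = 6/29

For a small subsidy around the equilibrium, the benefit split depends on the relative slopes, which at a point are proportional to the elasticities.
Buyer share = εs/(εs + |εd|) = 0.6/(0.6 + 2.3) = 6/29; seller share = |εd|/(εs + |εd|) = 23/29.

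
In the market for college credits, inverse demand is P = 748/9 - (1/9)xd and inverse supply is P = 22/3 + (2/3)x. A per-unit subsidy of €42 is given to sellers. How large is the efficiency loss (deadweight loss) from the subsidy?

Deadweight loss = €1134

Pre-subsidy: 748/9 - (1/9)x = 22/3 + (2/3)x gives x* = 682/7 and P* = 506/7.
With the subsidy, sellers receive Ps = Pb + 42 for each unit, where Pb is the price buyers pay.
On the curves, Pb = 748/9 - (1/9)x and Ps = 22/3 + (2/3)x; the wedge Ps − Pb = 42 gives 22/3 + (2/3)x − (748/9 - (1/9)x) = 42, so x' = 1060/7.
Then Pb = 748/9 − (1/9)·(1060/7) = 464/7 and Ps = 22/3 + (2/3)·(1060/7) = 758/7.
The subsidy expands output by 1060/7 − 682/7 = 54 past the efficient level; on those units the gap between marginal cost and willingness to pay runs from 0 up to 42.
DWL = ½ × 42 × 54 = 1134.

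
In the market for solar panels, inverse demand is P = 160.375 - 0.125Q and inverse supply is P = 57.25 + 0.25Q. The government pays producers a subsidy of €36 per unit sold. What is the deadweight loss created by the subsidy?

Pre-subsidy: 160.375 - 0.125Q = 57.25 + 0.25Q gives Q* = 275 and P* = 126.
With the subsidy, sellers receive Ps = Pb + 36 for each unit, where Pb is the price buyers pay.
On the curves, Pb = 160.375 - 0.125Q and Ps = 57.25 + 0.25Q; the wedge Ps − Pb = 36 gives 57.25 + 0.25Q − (160.375 - 0.125Q) = 36, so Q' = 371.
Then Pb = 160.375 − 0.125·371 = 114 and Ps = 57.25 + 0.25·371 = 150.
The subsidy expands output by 371 − 275 = 96 past the efficient level; on those units the gap between marginal cost and willingness to pay runs from 0 up to 36.
DWL = ½ × 36 × 96 = 1728.

Deadweight loss = €1728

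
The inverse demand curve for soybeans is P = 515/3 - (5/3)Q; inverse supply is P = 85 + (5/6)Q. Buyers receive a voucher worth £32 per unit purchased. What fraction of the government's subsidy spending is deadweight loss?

Pre-subsidy: 515/3 - (5/3)Q = 85 + (5/6)Q gives Q* = 104/3 and P* = 1025/9.
With the rebate, buyers effectively pay Pb = Ps − 32, where Ps is the price sellers receive.
On the curves, Pb = 515/3 - (5/3)Q and Ps = 85 + (5/6)Q; the wedge Ps − Pb = 32 gives 85 + (5/6)Q − (515/3 - (5/3)Q) = 32, so Q' = 712/15.
Then Pb = 515/3 − (5/3)·(712/15) = 833/9 and Ps = 85 + (5/6)·(712/15) = 1121/9.
ΔCS = ½(104/3 + 712/15)(1025/9 − 833/9) = 39424/45; ΔPS = ½(104/3 + 712/15)(1121/9 − 1025/9) = 19712/45.
Government spending = 32 × 712/15 = 22784/15.
DWL = ½ × 32 × (712/15 − 104/3) = 204.8; fraction = 204.8 / (22784/15) = 12/89.

DWL / government spending = 12/89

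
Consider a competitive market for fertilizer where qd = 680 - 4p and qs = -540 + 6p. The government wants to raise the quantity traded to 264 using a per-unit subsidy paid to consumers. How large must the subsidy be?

Required subsidy s = 30 per unit

At q = 264, invert demand for the buyer price: pb = (680 − 264)/4 = 104; invert supply for the seller price: ps = (264 − (-540))/6 = 134.
The subsidy must fill the gap: s = ps − pb = 134 − 104 = 30.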